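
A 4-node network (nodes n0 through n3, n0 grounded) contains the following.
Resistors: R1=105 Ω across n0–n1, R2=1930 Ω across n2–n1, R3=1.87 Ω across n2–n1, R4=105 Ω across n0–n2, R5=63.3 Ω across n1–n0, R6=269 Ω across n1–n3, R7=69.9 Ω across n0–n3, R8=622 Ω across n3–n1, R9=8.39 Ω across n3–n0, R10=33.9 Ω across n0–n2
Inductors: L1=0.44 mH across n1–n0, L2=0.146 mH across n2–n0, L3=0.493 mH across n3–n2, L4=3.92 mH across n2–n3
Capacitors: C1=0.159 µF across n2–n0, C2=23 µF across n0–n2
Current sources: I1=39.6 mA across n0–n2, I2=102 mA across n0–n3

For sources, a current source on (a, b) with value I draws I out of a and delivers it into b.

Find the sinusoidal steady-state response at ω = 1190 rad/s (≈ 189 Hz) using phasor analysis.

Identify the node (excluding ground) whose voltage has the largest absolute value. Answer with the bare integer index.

Apply KCL at each of the 3 non-ground nodes and solve the resulting linear system.
Node n1: branches {R1, R2, L1, R3, R5, R6, R8} → V_1 = -0.005952+0.002891j
Node n2: branches {R2, L2, R3, R4, C1, L3, I1, L4, C2, R10} → V_2 = 0.003929+0.02354j
Node n3: branches {R6, L3, R7, L4, R8, R9, I2} → V_3 = 0.009418+0.07599j

3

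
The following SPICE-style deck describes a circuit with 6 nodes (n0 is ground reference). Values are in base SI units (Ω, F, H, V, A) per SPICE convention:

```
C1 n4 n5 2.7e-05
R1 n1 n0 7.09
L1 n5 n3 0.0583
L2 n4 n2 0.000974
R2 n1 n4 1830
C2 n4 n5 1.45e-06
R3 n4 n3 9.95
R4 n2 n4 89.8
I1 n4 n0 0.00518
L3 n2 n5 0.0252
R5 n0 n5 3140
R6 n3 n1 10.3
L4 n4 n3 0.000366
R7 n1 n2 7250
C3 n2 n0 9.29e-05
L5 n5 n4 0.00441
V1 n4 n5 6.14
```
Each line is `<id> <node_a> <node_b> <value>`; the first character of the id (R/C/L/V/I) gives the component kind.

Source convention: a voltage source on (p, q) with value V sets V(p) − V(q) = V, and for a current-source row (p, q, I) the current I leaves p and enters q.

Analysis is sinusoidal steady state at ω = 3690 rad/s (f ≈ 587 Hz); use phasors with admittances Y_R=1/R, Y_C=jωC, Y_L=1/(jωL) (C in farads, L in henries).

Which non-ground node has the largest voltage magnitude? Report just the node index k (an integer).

Apply KCL at each of the 5 non-ground nodes and solve the resulting linear system.
Node n1: branches {R1, R2, R6, R7} → V_1 = 0.07537-0.01006j
Node n2: branches {L2, R4, L3, R7, C3} → V_2 = 0.004155+0.04063j
Node n3: branches {L1, R3, R6, L4} → V_3 = 0.1841-0.02472j
Node n4: branches {C1, L2, R2, C2, R3, R4, I1, L4, L5, V1} → V_4 = 0.2255-0.01613j
Node n5: branches {C1, L1, C2, L3, R5, L5, V1} → V_5 = -5.915-0.01613j
Source currents: i(V1)=-0.002454-0.1753j

5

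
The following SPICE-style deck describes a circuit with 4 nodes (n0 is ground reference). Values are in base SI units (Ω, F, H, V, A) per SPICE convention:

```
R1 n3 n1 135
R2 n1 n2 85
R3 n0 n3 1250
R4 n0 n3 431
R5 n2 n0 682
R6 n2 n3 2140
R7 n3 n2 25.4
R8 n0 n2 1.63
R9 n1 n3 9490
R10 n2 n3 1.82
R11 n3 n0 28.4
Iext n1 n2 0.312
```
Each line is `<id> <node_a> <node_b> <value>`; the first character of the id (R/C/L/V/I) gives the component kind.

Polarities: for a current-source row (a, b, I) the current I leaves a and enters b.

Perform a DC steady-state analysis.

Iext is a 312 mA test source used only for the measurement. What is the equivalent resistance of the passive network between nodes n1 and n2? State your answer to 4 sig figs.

R_eq = 52.12 Ω

Apply KCL at each of the 3 non-ground nodes and solve the resulting linear system.
Node n1: branches {R1, R2, R9, Iext} → V_1 = -16.25
Node n2: branches {R2, R5, R6, R7, R8, R10, Iext} → V_2 = 0.01133
Node n3: branches {R1, R3, R4, R6, R7, R9, R10, R11} → V_3 = -0.1817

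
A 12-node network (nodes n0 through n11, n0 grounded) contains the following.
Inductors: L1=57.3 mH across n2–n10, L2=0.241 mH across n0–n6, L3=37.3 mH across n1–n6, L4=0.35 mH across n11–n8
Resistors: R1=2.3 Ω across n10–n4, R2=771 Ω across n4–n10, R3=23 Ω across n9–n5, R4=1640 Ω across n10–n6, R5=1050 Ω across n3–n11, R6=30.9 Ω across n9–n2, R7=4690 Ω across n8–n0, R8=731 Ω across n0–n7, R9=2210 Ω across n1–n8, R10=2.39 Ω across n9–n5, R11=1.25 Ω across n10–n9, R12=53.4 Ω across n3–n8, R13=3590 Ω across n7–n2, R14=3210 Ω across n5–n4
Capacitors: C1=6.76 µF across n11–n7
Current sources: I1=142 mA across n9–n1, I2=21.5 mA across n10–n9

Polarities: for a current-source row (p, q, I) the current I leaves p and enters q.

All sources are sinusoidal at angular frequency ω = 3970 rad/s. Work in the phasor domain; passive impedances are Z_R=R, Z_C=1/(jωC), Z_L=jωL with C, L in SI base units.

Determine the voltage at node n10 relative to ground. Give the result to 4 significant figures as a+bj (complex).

-166.4+1.269j V

MNA unknowns: 11 node voltages V₁..V_11
L1: Y=0.000-0.004396j on G[2,10]
R1: Y=0.4348+0.000j on G[10,4]
R2: Y=0.001297+0.000j on G[4,10]
C1: Y=0.000+0.02684j on G[11,7]
R3: Y=0.04348+0.000j on G[9,5]
R4: Y=0.0006098+0.000j on G[10,6]
R5: Y=0.0009524+0.000j on G[3,11]
L2: Y=0.000-1.045j on G[0,6]
R6: Y=0.03236+0.000j on G[9,2]
R7: Y=0.0002132+0.000j on G[8,0]
I1: z[9]−=0.142, z[1]+=0.142
R8: Y=0.001368+0.000j on G[0,7]
L3: Y=0.000-0.006753j on G[1,6]
R9: Y=0.0004525+0.000j on G[1,8]
R10: Y=0.4184+0.000j on G[9,5]
R11: Y=0.8000+0.000j on G[10,9]
R12: Y=0.01873+0.000j on G[3,8]
L4: Y=0.000-0.7197j on G[11,8]
R13: Y=0.0002786+0.000j on G[7,2]
R14: Y=0.0003115+0.000j on G[5,4]
I2: z[10]−=0.0215, z[9]+=0.0215
solve → V1=1.078+19.68j, V2=-165.3+1.452j, V3=-19.53+3.680j, V4=-166.4+1.269j, V5=-166.5+1.276j, V6=0.006202+0.02986j, V7=-19.77+4.165j, V8=-19.53+3.681j, V9=-166.5+1.276j, V10=-166.4+1.269j, V11=-19.53+3.662j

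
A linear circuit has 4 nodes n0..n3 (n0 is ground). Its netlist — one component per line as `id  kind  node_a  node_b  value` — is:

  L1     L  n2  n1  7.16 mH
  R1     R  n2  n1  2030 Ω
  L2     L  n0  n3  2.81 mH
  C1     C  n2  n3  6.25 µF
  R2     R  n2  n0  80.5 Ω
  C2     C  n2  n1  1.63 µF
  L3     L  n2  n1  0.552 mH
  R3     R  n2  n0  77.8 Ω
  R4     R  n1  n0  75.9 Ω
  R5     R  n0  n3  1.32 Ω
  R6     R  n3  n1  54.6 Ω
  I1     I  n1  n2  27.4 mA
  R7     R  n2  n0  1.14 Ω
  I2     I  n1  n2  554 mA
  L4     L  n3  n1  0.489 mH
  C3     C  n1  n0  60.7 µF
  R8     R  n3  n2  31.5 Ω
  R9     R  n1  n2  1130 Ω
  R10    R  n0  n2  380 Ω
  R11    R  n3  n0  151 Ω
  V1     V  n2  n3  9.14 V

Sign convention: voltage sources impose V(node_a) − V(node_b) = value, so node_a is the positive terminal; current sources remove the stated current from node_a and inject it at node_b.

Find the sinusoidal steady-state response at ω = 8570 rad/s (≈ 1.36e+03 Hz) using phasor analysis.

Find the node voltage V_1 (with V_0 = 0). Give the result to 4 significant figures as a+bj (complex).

-2.928+2.882j V

MNA unknowns: 3 node voltages V₁..V_3 plus 1 source current (V1)
L1: Y=0.000-0.01630j on G[2,1]
R1: Y=0.0004926+0.000j on G[2,1]
L2: Y=0.000-0.04153j on G[0,3]
C1: Y=0.000+0.05356j on G[2,3]
R2: Y=0.01242+0.000j on G[2,0]
C2: Y=0.000+0.01397j on G[2,1]
L3: Y=0.000-0.2114j on G[2,1]
R3: Y=0.01285+0.000j on G[2,0]
R4: Y=0.01318+0.000j on G[1,0]
R5: Y=0.7576+0.000j on G[0,3]
R6: Y=0.01832+0.000j on G[3,1]
I1: z[1]−=0.0274, z[2]+=0.0274
R7: Y=0.8772+0.000j on G[2,0]
I2: z[1]−=0.554, z[2]+=0.554
L4: Y=0.000-0.2386j on G[3,1]
C3: Y=0.000+0.5202j on G[1,0]
R8: Y=0.03175+0.000j on G[3,2]
R9: Y=0.0008850+0.000j on G[1,2]
R10: Y=0.002632+0.000j on G[0,2]
R11: Y=0.006623+0.000j on G[3,0]
V1: row V2−V3=9.14, i_V1 at 2,3
solve → V1=-2.928+2.882j, V2=5.086+0.7889j, V3=-4.054+0.7889j
aux → i_V1=-3.876+0.5120j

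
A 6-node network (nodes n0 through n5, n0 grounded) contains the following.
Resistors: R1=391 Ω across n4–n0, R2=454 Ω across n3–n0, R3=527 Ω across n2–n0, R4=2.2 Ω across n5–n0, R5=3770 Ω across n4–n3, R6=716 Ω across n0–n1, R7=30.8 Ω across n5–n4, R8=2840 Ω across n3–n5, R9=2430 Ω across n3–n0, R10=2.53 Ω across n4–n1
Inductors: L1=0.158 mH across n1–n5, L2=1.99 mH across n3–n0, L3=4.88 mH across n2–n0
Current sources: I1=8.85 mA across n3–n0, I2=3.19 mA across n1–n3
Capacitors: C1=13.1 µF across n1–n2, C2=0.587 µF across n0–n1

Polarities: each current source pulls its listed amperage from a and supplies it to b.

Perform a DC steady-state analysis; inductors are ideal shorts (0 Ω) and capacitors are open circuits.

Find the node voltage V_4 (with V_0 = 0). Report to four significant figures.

MNA unknowns: 5 node voltages V₁..V_5 plus 3 source currents (L1, L2, L3)
R1: Y=0.002558 on G[4,0]
L1: row V1−V5=0, i_L1 at 1,5
R2: Y=0.002203 on G[3,0]
R3: Y=0.001898 on G[2,0]
R4: Y=0.4545 on G[5,0]
I1: z[3]−=0.00885, z[0]+=0.00885
R5: Y=0.0002653 on G[4,3]
L2: row V3−V0=0, i_L2 at 3,0
L3: row V2−V0=0, i_L3 at 2,0
C1: Y=0.000 on G[1,2]
R6: Y=0.001397 on G[0,1]
R7: Y=0.03247 on G[5,4]
R8: Y=0.0003521 on G[3,5]
R9: Y=0.0004115 on G[3,0]
R10: Y=0.3953 on G[4,1]
C2: Y=0.000 on G[0,1]
I2: z[1]−=0.00319, z[3]+=0.00319
solve → V1=-0.006948, V2=0.000, V3=0.000, V4=-0.006903, V5=-0.006948
aux → i_L1=-0.003162, i_L2=-0.005664, i_L3=0.000

-0.006903 V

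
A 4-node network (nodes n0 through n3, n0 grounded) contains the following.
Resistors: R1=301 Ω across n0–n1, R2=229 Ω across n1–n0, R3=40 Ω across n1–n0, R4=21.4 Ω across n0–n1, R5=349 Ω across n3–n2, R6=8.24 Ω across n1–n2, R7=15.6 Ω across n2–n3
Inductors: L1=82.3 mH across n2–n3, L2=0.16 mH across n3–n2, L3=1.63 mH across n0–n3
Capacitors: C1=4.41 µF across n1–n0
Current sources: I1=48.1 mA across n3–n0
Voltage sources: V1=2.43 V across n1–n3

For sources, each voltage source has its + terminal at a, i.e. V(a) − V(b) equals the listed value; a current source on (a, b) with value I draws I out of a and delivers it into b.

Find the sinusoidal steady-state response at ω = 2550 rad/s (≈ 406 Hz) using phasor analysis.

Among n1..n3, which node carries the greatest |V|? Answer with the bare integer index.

1

Apply KCL at each of the 3 non-ground nodes and solve the resulting linear system.
Node n1: branches {R1, R2, R3, R4, C1, R6, V1} → V_1 = 2.211-0.9755j
Node n2: branches {L1, R5, R6, R7, L2} → V_2 = -0.2095-0.8561j
Node n3: branches {L1, R5, R7, L2, I1, L3, V1} → V_3 = -0.2186-0.9755j
Source currents: i(V1)=-0.4804+0.06709j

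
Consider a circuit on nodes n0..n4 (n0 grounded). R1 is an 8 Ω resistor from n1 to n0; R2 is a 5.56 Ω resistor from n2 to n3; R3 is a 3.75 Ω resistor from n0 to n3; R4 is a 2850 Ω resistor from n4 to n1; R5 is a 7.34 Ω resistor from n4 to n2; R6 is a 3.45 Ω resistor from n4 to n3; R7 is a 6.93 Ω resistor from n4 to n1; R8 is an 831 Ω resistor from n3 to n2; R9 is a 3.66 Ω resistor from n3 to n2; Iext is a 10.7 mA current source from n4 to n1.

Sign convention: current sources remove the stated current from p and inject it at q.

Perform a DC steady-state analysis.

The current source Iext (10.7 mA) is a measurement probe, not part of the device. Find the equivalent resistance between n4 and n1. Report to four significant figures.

Apply KCL at each of the 4 non-ground nodes and solve the resulting linear system.
Node n1: branches {R1, R4, R7, Iext} → V_1 = 0.02792
Node n2: branches {R2, R5, R8, R9} → V_2 = -0.01513
Node n3: branches {R2, R3, R6, R8, R9} → V_3 = -0.01309
Node n4: branches {R4, R5, R6, R7, Iext} → V_4 = -0.02193

R_eq = 4.659 Ω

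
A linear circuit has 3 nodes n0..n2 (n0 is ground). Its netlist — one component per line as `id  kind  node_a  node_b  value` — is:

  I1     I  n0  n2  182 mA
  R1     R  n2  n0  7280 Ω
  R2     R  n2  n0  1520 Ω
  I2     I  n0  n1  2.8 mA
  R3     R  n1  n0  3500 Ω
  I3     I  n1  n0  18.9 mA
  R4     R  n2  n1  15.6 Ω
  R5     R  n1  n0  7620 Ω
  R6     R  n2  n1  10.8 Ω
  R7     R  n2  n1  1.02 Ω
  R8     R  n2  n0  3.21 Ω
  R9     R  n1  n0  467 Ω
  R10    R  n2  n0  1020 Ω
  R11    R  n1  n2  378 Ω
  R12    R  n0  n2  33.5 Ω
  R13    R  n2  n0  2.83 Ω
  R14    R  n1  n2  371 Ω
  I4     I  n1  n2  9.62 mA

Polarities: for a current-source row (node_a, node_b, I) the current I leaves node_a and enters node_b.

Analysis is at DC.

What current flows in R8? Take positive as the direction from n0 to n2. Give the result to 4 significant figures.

-0.07396 A

MNA unknowns: 2 node voltages V₁..V_2
I1: z[0]−=0.182, z[2]+=0.182
R1: Y=0.0001374 on G[2,0]
R2: Y=0.0006579 on G[2,0]
I2: z[0]−=0.0028, z[1]+=0.0028
R3: Y=0.0002857 on G[1,0]
I3: z[1]−=0.0189, z[0]+=0.0189
R4: Y=0.06410 on G[2,1]
R5: Y=0.0001312 on G[1,0]
R6: Y=0.09259 on G[2,1]
R7: Y=0.9804 on G[2,1]
R8: Y=0.3115 on G[2,0]
R9: Y=0.002141 on G[1,0]
R10: Y=0.0009804 on G[2,0]
R11: Y=0.002646 on G[1,2]
R12: Y=0.02985 on G[0,2]
R13: Y=0.3534 on G[2,0]
R14: Y=0.002695 on G[1,2]
I4: z[1]−=0.00962, z[2]+=0.00962
solve → V1=0.2144, V2=0.2374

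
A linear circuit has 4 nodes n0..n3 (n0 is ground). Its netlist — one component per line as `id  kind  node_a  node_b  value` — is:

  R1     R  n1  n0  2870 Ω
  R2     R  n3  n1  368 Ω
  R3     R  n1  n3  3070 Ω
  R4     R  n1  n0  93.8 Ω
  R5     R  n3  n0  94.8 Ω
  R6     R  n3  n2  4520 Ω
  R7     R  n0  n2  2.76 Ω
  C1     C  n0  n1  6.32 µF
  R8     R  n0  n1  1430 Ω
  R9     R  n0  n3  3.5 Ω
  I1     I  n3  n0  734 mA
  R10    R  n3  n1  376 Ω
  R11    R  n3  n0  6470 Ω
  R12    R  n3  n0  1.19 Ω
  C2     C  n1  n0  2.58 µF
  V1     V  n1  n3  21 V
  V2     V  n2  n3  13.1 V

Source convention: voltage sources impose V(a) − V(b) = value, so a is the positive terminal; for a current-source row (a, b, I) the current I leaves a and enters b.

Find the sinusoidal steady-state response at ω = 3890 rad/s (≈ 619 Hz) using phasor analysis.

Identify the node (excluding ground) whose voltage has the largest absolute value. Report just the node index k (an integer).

1

MNA unknowns: 3 node voltages V₁..V_3 plus 2 source currents (V1, V2)
R1: Y=0.0003484+0.000j on G[1,0]
R2: Y=0.002717+0.000j on G[3,1]
R3: Y=0.0003257+0.000j on G[1,3]
R4: Y=0.01066+0.000j on G[1,0]
R5: Y=0.01055+0.000j on G[3,0]
R6: Y=0.0002212+0.000j on G[3,2]
R7: Y=0.3623+0.000j on G[0,2]
C1: Y=0.000+0.02458j on G[0,1]
R8: Y=0.0006993+0.000j on G[0,1]
R9: Y=0.2857+0.000j on G[0,3]
I1: z[3]−=0.734, z[0]+=0.734
R10: Y=0.002660+0.000j on G[3,1]
R11: Y=0.0001546+0.000j on G[3,0]
R12: Y=0.8403+0.000j on G[3,0]
C2: Y=0.000+0.01004j on G[1,0]
V1: row V1−V3=21, i_V1 at 1,3
V2: row V2−V3=13.1, i_V2 at 2,3
solve → V1=17.20-0.3942j, V2=9.301-0.3942j, V3=-3.799-0.3942j
aux → i_V1=-0.3348-0.5909j, i_V2=-3.373+0.1428j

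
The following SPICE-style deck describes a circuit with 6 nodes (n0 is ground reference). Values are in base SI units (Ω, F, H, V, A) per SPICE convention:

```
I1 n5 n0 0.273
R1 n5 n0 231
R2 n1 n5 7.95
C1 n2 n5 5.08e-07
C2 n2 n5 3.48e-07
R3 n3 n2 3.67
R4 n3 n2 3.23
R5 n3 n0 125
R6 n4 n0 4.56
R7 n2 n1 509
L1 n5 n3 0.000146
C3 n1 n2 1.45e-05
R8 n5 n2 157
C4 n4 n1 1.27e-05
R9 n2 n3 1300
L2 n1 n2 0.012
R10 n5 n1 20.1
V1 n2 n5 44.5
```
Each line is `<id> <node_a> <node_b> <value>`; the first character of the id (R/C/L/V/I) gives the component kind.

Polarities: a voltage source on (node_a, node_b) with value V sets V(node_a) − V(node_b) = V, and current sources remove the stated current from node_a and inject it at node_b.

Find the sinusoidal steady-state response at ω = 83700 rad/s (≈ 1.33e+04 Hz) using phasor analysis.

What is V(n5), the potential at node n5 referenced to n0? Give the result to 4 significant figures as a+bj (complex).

Element admittances at ω=83700 rad/s:
  I1: injects 0.273 A into n0 (from n5)
  Y(R1) = 0.004329+0.000j S between n5,n0
  Y(R2) = 0.1258+0.000j S between n1,n5
  Y(C1) = 0.000+0.04252j S between n2,n5
  Y(C2) = 0.000+0.02913j S between n2,n5
  Y(R3) = 0.2725+0.000j S between n3,n2
  Y(R4) = 0.3096+0.000j S between n3,n2
  Y(R5) = 0.008000+0.000j S between n3,n0
  Y(R6) = 0.2193+0.000j S between n4,n0
  Y(R7) = 0.001965+0.000j S between n2,n1
  Y(L1) = 0.000-0.08183j S between n5,n3
  Y(C3) = 0.000+1.214j S between n1,n2
  Y(R8) = 0.006369+0.000j S between n5,n2
  Y(C4) = 0.000+1.063j S between n4,n1
  Y(R9) = 0.0007692+0.000j S between n2,n3
  Y(L2) = 0.000-0.0009956j S between n1,n2
  Y(R10) = 0.04975+0.000j S between n5,n1
  V1: constraint V(n2)−V(n5) = 44.5
Assemble and solve the 6×6 MNA system:
  V(n1)=-0.3443+0.1924j  V(n2)=0.5898-6.046j  V(n3)=-0.2667+0.08062j  V(n4)=-0.3684+0.1164j  V(n5)=-43.91-6.046j
  i(V1)=-8.349-0.7381j

-43.91-6.046j V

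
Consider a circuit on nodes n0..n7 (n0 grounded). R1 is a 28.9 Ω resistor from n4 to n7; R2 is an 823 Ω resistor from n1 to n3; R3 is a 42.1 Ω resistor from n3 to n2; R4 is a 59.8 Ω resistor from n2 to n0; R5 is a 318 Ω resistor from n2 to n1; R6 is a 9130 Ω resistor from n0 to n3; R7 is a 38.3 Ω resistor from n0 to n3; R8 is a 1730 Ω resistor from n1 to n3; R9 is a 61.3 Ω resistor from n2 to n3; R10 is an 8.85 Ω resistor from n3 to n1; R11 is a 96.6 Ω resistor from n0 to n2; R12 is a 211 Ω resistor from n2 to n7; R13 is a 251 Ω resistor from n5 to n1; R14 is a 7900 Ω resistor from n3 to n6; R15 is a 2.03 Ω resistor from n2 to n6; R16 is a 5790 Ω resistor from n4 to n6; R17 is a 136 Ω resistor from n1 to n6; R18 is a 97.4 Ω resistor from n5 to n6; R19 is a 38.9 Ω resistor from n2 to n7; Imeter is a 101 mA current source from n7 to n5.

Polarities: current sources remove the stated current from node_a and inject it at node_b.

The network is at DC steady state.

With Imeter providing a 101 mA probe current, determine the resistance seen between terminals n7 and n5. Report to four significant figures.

R_eq = 105.6 Ω

Apply KCL at each of the 7 non-ground nodes and solve the resulting linear system.
Node n1: branches {R2, R5, R8, R10, R13, R17} → V_1 = 0.3976
Node n2: branches {R3, R4, R5, R9, R11, R12, R15, R19} → V_2 = -0.2009
Node n3: branches {R2, R3, R6, R7, R8, R9, R10, R14} → V_3 = 0.2074
Node n4: branches {R1, R16} → V_4 = -3.482
Node n5: branches {R13, R18, Imeter} → V_5 = 7.166
Node n6: branches {R14, R15, R16, R17, R18} → V_6 = -0.04511
Node n7: branches {R1, R12, R19, Imeter} → V_7 = -3.499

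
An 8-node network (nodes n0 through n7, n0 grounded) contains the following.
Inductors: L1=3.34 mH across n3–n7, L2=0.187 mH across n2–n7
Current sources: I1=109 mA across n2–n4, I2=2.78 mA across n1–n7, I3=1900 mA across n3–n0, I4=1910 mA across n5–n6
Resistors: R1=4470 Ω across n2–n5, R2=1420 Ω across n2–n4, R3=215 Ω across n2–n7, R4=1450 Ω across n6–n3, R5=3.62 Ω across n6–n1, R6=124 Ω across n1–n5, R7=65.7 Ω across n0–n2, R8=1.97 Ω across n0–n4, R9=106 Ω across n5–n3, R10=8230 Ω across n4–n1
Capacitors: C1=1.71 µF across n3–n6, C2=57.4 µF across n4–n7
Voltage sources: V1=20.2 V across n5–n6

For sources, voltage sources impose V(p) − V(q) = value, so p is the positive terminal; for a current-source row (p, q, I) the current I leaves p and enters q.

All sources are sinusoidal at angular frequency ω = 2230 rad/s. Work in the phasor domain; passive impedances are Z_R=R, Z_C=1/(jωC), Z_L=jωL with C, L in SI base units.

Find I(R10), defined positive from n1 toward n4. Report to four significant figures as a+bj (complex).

-0.002167+0.0008752j A

MNA unknowns: 7 node voltages V₁..V_7 plus 1 source current (V1)
L1: Y=0.000-0.1343j on G[3,7]
I1: z[2]−=0.109, z[4]+=0.109
R1: Y=0.0002237+0.000j on G[2,5]
I2: z[1]−=0.00278, z[7]+=0.00278
I3: z[3]−=1.9, z[0]+=1.9
R2: Y=0.0007042+0.000j on G[2,4]
R3: Y=0.004651+0.000j on G[2,7]
C1: Y=0.000+0.003813j on G[3,6]
R4: Y=0.0006897+0.000j on G[6,3]
R5: Y=0.2762+0.000j on G[6,1]
R6: Y=0.008065+0.000j on G[1,5]
C2: Y=0.000+0.1280j on G[4,7]
L2: Y=0.000-2.398j on G[2,7]
R7: Y=0.01522+0.000j on G[0,2]
I4: z[5]−=1.91, z[6]+=1.91
R8: Y=0.5076+0.000j on G[0,4]
R9: Y=0.009434+0.000j on G[5,3]
R10: Y=0.0001215+0.000j on G[4,1]
V1: row V5−V6=20.2, i_V1 at 5,6
solve → V1=-21.42+6.765j, V2=-5.310+14.59j, V3=-5.415+0.4377j, V4=-3.584-0.4374j, V5=-1.792+6.768j, V6=-21.99+6.768j, V7=-5.408+14.60j
aux → i_V1=-2.103-0.05800j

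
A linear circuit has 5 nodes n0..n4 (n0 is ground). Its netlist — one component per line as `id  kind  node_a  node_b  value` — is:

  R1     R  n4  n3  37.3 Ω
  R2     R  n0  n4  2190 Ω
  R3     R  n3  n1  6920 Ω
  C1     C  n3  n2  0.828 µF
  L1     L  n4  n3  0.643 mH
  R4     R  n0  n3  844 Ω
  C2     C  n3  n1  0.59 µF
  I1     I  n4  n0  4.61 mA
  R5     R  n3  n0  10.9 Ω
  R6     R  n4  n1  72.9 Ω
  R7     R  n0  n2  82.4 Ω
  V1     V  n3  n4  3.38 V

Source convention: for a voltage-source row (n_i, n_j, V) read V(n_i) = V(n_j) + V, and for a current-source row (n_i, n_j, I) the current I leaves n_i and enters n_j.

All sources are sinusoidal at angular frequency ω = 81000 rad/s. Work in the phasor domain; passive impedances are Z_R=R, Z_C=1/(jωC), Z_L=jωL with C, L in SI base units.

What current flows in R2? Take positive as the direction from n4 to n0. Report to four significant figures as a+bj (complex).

Element admittances at ω=81000 rad/s:
  Y(R1) = 0.02681+0.000j S between n4,n3
  Y(R2) = 0.0004566+0.000j S between n0,n4
  Y(R3) = 0.0001445+0.000j S between n3,n1
  Y(C1) = 0.000+0.06707j S between n3,n2
  Y(L1) = 0.000-0.01920j S between n4,n3
  Y(R4) = 0.001185+0.000j S between n0,n3
  Y(C2) = 0.000+0.04779j S between n3,n1
  I1: injects 0.00461 A into n0 (from n4)
  Y(R5) = 0.09174+0.000j S between n3,n0
  Y(R6) = 0.01372+0.000j S between n4,n1
  Y(R7) = 0.01214+0.000j S between n0,n2
  V1: constraint V(n3)−V(n4) = 3.38
Assemble and solve the 5×5 MNA system:
  V(n1)=-0.2887+0.8955j  V(n2)=-0.02834-0.004538j  V(n3)=-0.02916+0.0005897j  V(n4)=-3.409+0.0005897j
  i(V1)=-0.1304+0.05262j

-0.001557+2.693e-07j A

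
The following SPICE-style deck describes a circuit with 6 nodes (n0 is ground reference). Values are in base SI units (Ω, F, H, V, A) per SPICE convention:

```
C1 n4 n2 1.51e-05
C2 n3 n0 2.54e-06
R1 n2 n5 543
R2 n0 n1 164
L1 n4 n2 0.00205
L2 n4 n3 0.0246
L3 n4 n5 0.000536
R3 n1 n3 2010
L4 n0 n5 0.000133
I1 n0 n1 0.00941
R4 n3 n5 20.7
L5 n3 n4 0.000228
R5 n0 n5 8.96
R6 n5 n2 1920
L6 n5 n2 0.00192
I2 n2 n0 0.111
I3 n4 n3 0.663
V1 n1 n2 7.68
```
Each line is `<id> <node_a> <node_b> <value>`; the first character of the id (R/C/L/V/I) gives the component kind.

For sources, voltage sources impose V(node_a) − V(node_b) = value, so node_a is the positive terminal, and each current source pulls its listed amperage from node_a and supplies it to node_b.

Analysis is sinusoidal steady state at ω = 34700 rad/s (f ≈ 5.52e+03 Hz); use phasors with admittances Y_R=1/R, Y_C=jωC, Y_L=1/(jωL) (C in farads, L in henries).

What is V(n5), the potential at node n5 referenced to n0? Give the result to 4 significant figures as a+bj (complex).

MNA unknowns: 5 node voltages V₁..V_5 plus 1 source current (V1)
C1: Y=0.000+0.5240j on G[4,2]
C2: Y=0.000+0.08814j on G[3,0]
R1: Y=0.001842+0.000j on G[2,5]
R2: Y=0.006098+0.000j on G[0,1]
L1: Y=0.000-0.01406j on G[4,2]
L2: Y=0.000-0.001171j on G[4,3]
L3: Y=0.000-0.05377j on G[4,5]
R3: Y=0.0004975+0.000j on G[1,3]
L4: Y=0.000-0.2167j on G[0,5]
I1: z[0]−=0.00941, z[1]+=0.00941
R4: Y=0.04831+0.000j on G[3,5]
L5: Y=0.000-0.1264j on G[3,4]
R5: Y=0.1116+0.000j on G[0,5]
R6: Y=0.0005208+0.000j on G[5,2]
L6: Y=0.000-0.01501j on G[5,2]
I2: z[2]−=0.111, z[0]+=0.111
I3: z[4]−=0.663, z[3]+=0.663
V1: row V1−V2=7.68, i_V1 at 1,2
solve → V1=8.011-4.893j, V2=0.3307-4.893j, V3=0.8373-0.8877j, V4=0.2322-5.081j, V5=-0.2693-0.9167j
aux → i_V1=-0.04300+0.03183j

-0.2693-0.9167j V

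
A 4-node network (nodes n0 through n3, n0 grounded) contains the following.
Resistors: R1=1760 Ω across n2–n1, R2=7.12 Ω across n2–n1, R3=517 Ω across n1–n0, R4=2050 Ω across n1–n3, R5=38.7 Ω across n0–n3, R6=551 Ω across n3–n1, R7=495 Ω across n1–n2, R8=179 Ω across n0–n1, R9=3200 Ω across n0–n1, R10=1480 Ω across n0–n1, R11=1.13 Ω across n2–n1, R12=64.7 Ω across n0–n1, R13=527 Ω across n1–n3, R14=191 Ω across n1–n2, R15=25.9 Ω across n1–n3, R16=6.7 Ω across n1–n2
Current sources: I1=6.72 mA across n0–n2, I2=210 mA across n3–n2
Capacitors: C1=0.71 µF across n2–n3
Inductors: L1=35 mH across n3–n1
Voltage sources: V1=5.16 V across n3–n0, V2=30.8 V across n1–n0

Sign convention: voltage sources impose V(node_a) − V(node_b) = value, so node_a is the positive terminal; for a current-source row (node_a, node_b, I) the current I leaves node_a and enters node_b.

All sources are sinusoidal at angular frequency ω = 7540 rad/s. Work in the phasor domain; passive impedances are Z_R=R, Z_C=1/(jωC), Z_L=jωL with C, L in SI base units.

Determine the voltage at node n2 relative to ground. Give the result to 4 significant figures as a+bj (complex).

30.98-0.1169j V

Apply KCL at each of the 3 non-ground nodes and solve the resulting linear system.
Node n1: branches {R1, R2, R3, R4, R6, R7, R8, R9, R10, R11, L1, R12, R13, R14, R15, R16, V2} → V_1 = 30.80+0.000j
Node n2: branches {R1, R2, I1, I2, R7, C1, R11, R14, R16} → V_2 = 30.98-0.1169j
Node n3: branches {R4, R5, R6, I2, C1, L1, R13, R15, V1} → V_3 = 5.160+0.000j
Source currents: i(V1)=0.7549+0.04108j, i(V2)=-1.620-0.04108j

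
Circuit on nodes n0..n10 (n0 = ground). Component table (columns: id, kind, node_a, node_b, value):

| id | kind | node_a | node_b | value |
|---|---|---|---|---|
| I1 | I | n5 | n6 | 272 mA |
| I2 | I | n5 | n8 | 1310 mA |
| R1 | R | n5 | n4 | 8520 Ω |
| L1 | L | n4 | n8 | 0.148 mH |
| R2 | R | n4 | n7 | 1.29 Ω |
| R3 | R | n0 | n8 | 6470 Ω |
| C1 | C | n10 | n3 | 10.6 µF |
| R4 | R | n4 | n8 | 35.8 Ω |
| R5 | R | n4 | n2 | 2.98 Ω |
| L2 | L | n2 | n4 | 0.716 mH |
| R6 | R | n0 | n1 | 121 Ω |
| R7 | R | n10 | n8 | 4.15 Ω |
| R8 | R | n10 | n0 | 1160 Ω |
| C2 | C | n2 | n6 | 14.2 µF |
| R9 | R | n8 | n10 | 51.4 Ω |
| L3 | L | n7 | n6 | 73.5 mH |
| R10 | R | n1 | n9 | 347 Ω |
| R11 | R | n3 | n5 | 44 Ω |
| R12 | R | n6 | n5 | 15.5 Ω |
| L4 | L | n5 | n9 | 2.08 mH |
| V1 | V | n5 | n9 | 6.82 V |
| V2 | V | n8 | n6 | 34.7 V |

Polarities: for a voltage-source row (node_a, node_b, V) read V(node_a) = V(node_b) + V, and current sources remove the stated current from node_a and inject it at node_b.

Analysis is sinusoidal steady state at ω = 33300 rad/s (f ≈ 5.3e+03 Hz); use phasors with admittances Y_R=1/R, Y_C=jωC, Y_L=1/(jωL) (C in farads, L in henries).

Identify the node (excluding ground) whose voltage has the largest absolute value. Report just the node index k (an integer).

8

Apply KCL at each of the 10 non-ground nodes and solve the resulting linear system.
Node n1: branches {R6, R10} → V_1 = -4.009+0.06140j
Node n2: branches {R5, L2, C2} → V_2 = -9.067-12.11j
Node n3: branches {C1, R11} → V_3 = 31.92+2.091j
Node n4: branches {R1, L1, R2, R4, R5, L2} → V_4 = 8.972-24.02j
Node n5: branches {I1, I2, R1, R11, R12, L4, V1} → V_5 = -8.686+0.2375j
Node n6: branches {I1, C2, L3, R12, V2} → V_6 = 0.9857-0.3634j
Node n7: branches {R2, L3} → V_7 = 8.984-24.02j
Node n8: branches {I2, L1, R3, R4, R7, R9, V2} → V_8 = 35.69-0.3634j
Node n9: branches {R10, L4, V1} → V_9 = -15.51+0.2375j
Node n10: branches {C1, R7, R8, R9} → V_10 = 32.04-0.5234j
Source currents: i(V1)=-0.03313+0.09897j, i(V2)=-5.192+4.718j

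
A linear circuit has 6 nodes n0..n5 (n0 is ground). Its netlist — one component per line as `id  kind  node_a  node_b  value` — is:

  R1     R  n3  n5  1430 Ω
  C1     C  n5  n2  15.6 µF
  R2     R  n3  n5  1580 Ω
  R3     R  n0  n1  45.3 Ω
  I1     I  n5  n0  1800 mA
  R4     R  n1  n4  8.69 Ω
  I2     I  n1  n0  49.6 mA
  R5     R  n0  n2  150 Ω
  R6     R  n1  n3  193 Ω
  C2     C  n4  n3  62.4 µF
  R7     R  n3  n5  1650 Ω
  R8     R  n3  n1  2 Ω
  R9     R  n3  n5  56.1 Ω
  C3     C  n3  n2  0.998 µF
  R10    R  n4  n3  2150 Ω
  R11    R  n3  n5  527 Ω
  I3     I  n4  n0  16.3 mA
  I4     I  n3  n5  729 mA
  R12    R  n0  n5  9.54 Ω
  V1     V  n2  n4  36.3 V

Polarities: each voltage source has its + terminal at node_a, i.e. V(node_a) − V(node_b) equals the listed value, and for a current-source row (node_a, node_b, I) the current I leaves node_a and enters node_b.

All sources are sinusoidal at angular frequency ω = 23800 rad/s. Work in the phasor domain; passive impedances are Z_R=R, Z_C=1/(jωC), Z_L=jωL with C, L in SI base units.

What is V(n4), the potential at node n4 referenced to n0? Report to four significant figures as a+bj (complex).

MNA unknowns: 5 node voltages V₁..V_5 plus 1 source current (V1)
R1: Y=0.0006993+0.000j on G[3,5]
C1: Y=0.000+0.3713j on G[5,2]
R2: Y=0.0006329+0.000j on G[3,5]
R3: Y=0.02208+0.000j on G[0,1]
I1: z[5]−=1.8, z[0]+=1.8
R4: Y=0.1151+0.000j on G[1,4]
I2: z[1]−=0.0496, z[0]+=0.0496
R5: Y=0.006667+0.000j on G[0,2]
R6: Y=0.005181+0.000j on G[1,3]
C2: Y=0.000+1.485j on G[4,3]
R7: Y=0.0006061+0.000j on G[3,5]
R8: Y=0.5000+0.000j on G[3,1]
R9: Y=0.01783+0.000j on G[3,5]
C3: Y=0.000+0.02375j on G[3,2]
R10: Y=0.0004651+0.000j on G[4,3]
R11: Y=0.001898+0.000j on G[3,5]
I3: z[4]−=0.0163, z[0]+=0.0163
I4: z[3]−=0.729, z[5]+=0.729
R12: Y=0.1048+0.000j on G[0,5]
V1: row V2−V4=36.3, i_V1 at 2,4
solve → V1=-42.35-2.269j, V2=-8.024-1.976j, V3=-43.65-2.435j, V4=-44.32-1.976j, V5=-8.372+0.6036j
aux → i_V1=-0.8933-0.9622j

-44.32-1.976j V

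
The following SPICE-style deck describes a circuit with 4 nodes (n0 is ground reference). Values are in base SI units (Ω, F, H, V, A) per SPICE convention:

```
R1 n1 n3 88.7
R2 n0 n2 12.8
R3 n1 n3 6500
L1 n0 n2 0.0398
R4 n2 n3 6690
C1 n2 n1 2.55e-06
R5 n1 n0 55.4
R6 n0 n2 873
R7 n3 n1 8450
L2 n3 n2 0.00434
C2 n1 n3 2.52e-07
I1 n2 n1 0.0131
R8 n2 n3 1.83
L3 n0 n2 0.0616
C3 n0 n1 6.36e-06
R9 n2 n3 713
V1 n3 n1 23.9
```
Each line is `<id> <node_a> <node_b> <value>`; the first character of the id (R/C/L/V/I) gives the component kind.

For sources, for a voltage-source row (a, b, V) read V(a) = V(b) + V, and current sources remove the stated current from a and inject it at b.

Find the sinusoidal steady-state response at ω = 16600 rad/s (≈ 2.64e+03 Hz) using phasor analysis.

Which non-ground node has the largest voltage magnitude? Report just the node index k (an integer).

3

Apply KCL at each of the 3 non-ground nodes and solve the resulting linear system.
Node n1: branches {R1, R3, C1, R5, R7, C2, I1, C3, V1} → V_1 = -6.868+10.04j
Node n2: branches {R2, L1, R4, C1, R6, L2, I1, R8, L3, R9} → V_2 = 14.71+7.323j
Node n3: branches {R1, R3, R4, R7, L2, C2, R8, R9, V1} → V_3 = 17.03+10.04j
Source currents: i(V1)=-1.588-1.557j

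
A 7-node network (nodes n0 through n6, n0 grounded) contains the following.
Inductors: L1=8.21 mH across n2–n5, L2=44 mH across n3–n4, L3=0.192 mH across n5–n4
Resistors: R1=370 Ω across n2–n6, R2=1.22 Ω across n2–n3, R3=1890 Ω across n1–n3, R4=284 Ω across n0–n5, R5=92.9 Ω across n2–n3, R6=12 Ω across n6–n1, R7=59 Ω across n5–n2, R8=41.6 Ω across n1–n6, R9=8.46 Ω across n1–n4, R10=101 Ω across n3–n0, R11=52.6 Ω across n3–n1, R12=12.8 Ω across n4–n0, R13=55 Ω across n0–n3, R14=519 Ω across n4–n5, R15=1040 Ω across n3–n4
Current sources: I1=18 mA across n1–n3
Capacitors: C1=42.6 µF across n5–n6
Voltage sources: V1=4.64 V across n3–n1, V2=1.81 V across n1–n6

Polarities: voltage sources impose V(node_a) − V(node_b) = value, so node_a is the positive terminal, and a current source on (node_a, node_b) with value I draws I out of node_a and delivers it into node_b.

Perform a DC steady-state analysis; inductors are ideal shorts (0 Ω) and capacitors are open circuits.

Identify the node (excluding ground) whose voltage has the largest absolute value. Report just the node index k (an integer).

6

Element admittances at DC:
  L1: short n2↔n5 (DC inductor)
  L2: short n3↔n4 (DC inductor)
  Y(R1) = 0.002703 S between n2,n6
  Y(R2) = 0.8197 S between n2,n3
  I1: injects 0.018 A into n3 (from n1)
  Y(R3) = 0.0005291 S between n1,n3
  Y(R4) = 0.003521 S between n0,n5
  Y(R5) = 0.01076 S between n2,n3
  Y(R6) = 0.08333 S between n6,n1
  Y(R7) = 0.01695 S between n5,n2
  Y(R8) = 0.02404 S between n1,n6
  Y(R9) = 0.1182 S between n1,n4
  Y(R10) = 0.009901 S between n3,n0
  Y(R11) = 0.01901 S between n3,n1
  L3: short n5↔n4 (DC inductor)
  Y(R12) = 0.07812 S between n4,n0
  Y(C1) = 0.000 S between n5,n6
  Y(R13) = 0.01818 S between n0,n3
  Y(R14) = 0.001927 S between n4,n5
  Y(R15) = 0.0009615 S between n3,n4
  V1: constraint V(n3)−V(n1) = 4.64
  V2: constraint V(n1)−V(n6) = 1.81
Assemble and solve the 11×11 MNA system:
  V(n1)=-4.640  V(n2)=0.000  V(n3)=0.000  V(n4)=0.000  V(n5)=0.000  V(n6)=-6.450
  i(L1)=-0.01743  i(L2)=0.5659  i(L3)=-0.01743  i(V1)=-0.6386  i(V2)=-0.2118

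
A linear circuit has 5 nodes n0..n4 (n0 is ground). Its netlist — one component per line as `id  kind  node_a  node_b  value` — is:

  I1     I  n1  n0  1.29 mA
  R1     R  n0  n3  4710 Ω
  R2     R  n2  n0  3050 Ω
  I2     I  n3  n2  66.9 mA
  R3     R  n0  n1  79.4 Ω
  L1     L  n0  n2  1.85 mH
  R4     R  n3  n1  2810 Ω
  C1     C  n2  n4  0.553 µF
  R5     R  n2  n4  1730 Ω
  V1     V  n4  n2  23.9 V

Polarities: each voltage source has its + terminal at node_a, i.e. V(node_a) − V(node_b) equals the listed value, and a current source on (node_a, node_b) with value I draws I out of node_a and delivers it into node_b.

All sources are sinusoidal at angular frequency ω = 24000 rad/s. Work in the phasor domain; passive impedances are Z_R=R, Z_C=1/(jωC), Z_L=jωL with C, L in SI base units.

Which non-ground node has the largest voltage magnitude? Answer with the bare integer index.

3

Element admittances at ω=24000 rad/s:
  I1: injects 0.00129 A into n0 (from n1)
  Y(R1) = 0.0002123+0.000j S between n0,n3
  Y(R2) = 0.0003279+0.000j S between n2,n0
  I2: injects 0.0669 A into n2 (from n3)
  Y(R3) = 0.01259+0.000j S between n0,n1
  Y(L1) = 0.000-0.02252j S between n0,n2
  Y(R4) = 0.0003559+0.000j S between n3,n1
  Y(C1) = 0.000+0.01327j S between n2,n4
  Y(R5) = 0.0005780+0.000j S between n2,n4
  V1: constraint V(n4)−V(n2) = 23.9
Assemble and solve the 5×5 MNA system:
  V(n1)=-3.394+0.000j  V(n2)=0.04323+2.970j  V(n3)=-119.9+0.000j  V(n4)=23.94+2.970j
  i(V1)=-0.01382-0.3172j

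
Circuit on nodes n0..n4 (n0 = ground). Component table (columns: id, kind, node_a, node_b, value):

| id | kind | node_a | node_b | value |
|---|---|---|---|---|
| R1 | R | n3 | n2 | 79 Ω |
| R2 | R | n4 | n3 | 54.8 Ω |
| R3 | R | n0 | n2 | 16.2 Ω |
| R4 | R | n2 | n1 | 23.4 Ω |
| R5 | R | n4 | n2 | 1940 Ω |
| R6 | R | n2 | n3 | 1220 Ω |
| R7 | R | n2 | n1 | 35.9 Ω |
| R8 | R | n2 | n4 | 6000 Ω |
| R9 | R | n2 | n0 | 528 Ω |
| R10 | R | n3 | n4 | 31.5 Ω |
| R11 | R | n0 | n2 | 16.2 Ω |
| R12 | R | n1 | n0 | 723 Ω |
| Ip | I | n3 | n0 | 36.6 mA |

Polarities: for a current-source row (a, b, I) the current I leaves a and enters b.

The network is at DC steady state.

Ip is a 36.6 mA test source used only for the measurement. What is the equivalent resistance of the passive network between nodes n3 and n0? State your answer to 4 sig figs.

R_eq = 78.56 Ω

MNA unknowns: 4 node voltages V₁..V_4
R1: Y=0.01266 on G[3,2]
R2: Y=0.01825 on G[4,3]
R3: Y=0.06173 on G[0,2]
R4: Y=0.04274 on G[2,1]
R5: Y=0.0005155 on G[4,2]
R6: Y=0.0008197 on G[2,3]
R7: Y=0.02786 on G[2,1]
R8: Y=0.0001667 on G[2,4]
R9: Y=0.001894 on G[2,0]
R10: Y=0.03175 on G[3,4]
R11: Y=0.06173 on G[0,2]
R12: Y=0.001383 on G[1,0]
Ip: z[3]−=0.0366, z[0]+=0.0366
solve → V1=-0.2833, V2=-0.2889, V3=-2.875, V4=-2.840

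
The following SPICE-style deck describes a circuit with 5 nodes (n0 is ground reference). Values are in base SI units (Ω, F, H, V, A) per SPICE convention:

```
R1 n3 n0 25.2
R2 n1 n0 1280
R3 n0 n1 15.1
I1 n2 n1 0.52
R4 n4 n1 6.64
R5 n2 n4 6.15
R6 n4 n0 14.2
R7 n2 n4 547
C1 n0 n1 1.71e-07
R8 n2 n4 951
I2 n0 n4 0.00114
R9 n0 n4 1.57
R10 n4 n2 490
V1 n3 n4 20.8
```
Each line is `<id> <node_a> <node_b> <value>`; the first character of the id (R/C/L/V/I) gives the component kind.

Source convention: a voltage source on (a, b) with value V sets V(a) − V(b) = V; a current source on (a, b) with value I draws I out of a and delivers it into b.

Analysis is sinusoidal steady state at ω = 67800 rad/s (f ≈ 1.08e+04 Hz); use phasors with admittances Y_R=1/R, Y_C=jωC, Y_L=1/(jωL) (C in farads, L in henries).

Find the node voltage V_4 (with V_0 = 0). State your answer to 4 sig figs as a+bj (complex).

MNA unknowns: 4 node voltages V₁..V_4 plus 1 source current (V1)
R1: Y=0.03968+0.000j on G[3,0]
R2: Y=0.0007813+0.000j on G[1,0]
R3: Y=0.06623+0.000j on G[0,1]
I1: z[2]−=0.52, z[1]+=0.52
R4: Y=0.1506+0.000j on G[4,1]
R5: Y=0.1626+0.000j on G[2,4]
R6: Y=0.07042+0.000j on G[4,0]
R7: Y=0.001828+0.000j on G[2,4]
C1: Y=0.000+0.01159j on G[0,1]
R8: Y=0.001052+0.000j on G[2,4]
I2: z[0]−=0.00114, z[4]+=0.00114
R9: Y=0.6369+0.000j on G[0,4]
R10: Y=0.002041+0.000j on G[4,2]
V1: row V3−V4=20.8, i_V1 at 3,4
solve → V1=1.525-0.09195j, V2=-4.346-0.01543j, V3=19.56-0.01543j, V4=-1.242-0.01543j
aux → i_V1=-0.7761+0.0006122j

-1.242-0.01543j V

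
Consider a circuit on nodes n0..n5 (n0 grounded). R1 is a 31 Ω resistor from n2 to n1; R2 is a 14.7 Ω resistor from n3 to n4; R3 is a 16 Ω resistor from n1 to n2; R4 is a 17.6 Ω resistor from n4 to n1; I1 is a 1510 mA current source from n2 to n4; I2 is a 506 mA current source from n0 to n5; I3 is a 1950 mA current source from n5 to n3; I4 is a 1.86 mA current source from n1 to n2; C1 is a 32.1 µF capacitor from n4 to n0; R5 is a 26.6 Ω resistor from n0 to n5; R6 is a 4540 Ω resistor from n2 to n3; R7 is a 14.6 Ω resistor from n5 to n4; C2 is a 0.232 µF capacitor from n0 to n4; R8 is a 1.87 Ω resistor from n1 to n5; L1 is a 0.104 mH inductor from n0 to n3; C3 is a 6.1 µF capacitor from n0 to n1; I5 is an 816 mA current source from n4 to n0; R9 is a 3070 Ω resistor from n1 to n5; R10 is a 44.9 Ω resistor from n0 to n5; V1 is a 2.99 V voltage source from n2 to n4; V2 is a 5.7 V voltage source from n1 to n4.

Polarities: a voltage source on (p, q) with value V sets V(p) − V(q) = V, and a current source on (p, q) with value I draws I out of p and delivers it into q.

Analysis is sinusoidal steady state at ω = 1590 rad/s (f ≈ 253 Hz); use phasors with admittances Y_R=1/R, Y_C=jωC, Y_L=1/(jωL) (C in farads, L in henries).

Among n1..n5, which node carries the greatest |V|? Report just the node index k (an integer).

MNA unknowns: 5 node voltages V₁..V_5 plus 2 source currents (V1, V2)
R1: Y=0.03226+0.000j on G[2,1]
R2: Y=0.06803+0.000j on G[3,4]
R3: Y=0.06250+0.000j on G[1,2]
R4: Y=0.05682+0.000j on G[4,1]
I1: z[2]−=1.51, z[4]+=1.51
I2: z[0]−=0.506, z[5]+=0.506
I3: z[5]−=1.95, z[3]+=1.95
I4: z[1]−=0.00186, z[2]+=0.00186
C1: Y=0.000+0.05104j on G[4,0]
R5: Y=0.03759+0.000j on G[0,5]
R6: Y=0.0002203+0.000j on G[2,3]
R7: Y=0.06849+0.000j on G[5,4]
C2: Y=0.000+0.0003689j on G[0,4]
R8: Y=0.5348+0.000j on G[1,5]
L1: Y=0.000-6.047j on G[0,3]
C3: Y=0.000+0.009699j on G[0,1]
I5: z[4]−=0.816, z[0]+=0.816
R9: Y=0.0003257+0.000j on G[1,5]
R10: Y=0.02227+0.000j on G[0,5]
V1: row V2−V4=2.99, i_V1 at 2,4
V2: row V1−V4=5.7, i_V2 at 1,4
solve → V1=-10.19+7.544j, V2=-12.90+7.544j, V3=-0.08351+0.1441j, V4=-15.89+7.544j, V5=-12.04+6.863j
aux → i_V1=-1.249-0.001630j, i_V2=-1.497-0.2654j

4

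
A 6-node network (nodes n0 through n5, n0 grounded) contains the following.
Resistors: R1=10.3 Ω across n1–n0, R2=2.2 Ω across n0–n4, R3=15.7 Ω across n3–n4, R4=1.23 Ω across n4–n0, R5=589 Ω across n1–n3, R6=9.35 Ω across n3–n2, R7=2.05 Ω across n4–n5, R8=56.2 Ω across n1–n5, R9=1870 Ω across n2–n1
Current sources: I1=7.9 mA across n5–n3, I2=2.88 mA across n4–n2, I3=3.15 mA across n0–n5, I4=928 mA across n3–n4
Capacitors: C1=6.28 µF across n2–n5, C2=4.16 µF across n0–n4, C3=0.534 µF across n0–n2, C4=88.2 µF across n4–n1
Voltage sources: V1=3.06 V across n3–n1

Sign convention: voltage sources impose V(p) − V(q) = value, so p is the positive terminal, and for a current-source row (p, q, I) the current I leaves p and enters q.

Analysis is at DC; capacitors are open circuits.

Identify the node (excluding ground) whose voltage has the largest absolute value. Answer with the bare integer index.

1

MNA unknowns: 5 node voltages V₁..V_5 plus 1 source current (V1)
R1: Y=0.09709 on G[1,0]
R2: Y=0.4545 on G[0,4]
I1: z[5]−=0.0079, z[3]+=0.0079
R3: Y=0.06369 on G[3,4]
R4: Y=0.8130 on G[4,0]
C1: Y=0.000 on G[2,5]
C2: Y=0.000 on G[0,4]
I2: z[4]−=0.00288, z[2]+=0.00288
I3: z[0]−=0.00315, z[5]+=0.00315
R5: Y=0.001698 on G[1,3]
R6: Y=0.1070 on G[3,2]
R7: Y=0.4878 on G[4,5]
C3: Y=0.000 on G[0,2]
I4: z[3]−=0.928, z[4]+=0.928
R8: Y=0.01779 on G[1,5]
C4: Y=0.000 on G[4,1]
R9: Y=0.0005348 on G[2,1]
V1: row V3−V1=3.06, i_V1 at 3,1
solve → V1=-6.039, V2=-2.968, V3=-2.979, V4=0.4651, V5=0.2268
aux → i_V1=-0.7047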